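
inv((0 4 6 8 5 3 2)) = (0 2 3 5 8 6 4)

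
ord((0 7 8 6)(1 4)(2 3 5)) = 12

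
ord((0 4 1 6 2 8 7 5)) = 8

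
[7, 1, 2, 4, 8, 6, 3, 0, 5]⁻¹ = [7, 1, 2, 6, 3, 8, 5, 0, 4]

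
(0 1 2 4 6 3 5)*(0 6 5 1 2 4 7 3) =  (0 2 7 3 1 4 5 6) 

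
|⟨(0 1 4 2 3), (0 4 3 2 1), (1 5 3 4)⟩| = 720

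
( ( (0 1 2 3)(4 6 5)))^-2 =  (0 2)(1 3)(4 6 5)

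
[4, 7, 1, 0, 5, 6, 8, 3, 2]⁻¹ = [3, 2, 8, 7, 0, 4, 5, 1, 6]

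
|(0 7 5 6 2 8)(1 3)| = 6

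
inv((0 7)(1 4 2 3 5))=(0 7)(1 5 3 2 4)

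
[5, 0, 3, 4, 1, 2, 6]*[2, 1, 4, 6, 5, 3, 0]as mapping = [0→3, 1→2, 2→6, 3→5, 4→1, 5→4, 6→0]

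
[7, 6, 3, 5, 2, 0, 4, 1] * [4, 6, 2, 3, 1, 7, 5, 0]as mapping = [0→0, 1→5, 2→3, 3→7, 4→2, 5→4, 6→1, 7→6]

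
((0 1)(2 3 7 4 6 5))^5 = (0 1)(2 5 6 4 7 3)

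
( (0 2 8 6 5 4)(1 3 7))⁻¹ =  (0 4 5 6 8 2)(1 7 3)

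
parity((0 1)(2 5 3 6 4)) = odd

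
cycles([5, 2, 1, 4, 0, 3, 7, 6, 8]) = (0 5 3 4)(1 2)(6 7)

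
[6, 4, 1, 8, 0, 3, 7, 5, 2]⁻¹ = [4, 2, 8, 5, 1, 7, 0, 6, 3]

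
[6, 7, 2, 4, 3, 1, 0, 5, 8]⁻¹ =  [6, 5, 2, 4, 3, 7, 0, 1, 8]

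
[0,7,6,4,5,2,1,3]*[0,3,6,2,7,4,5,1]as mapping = [0→0,1→1,2→5,3→7,4→4,5→6,6→3,7→2]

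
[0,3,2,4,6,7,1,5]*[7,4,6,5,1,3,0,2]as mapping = [0→7,1→5,2→6,3→1,4→0,5→2,6→4,7→3]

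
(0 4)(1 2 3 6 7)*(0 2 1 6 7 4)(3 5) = (2 5 3 7 6 4)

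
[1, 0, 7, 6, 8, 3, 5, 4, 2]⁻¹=[1, 0, 8, 5, 7, 6, 3, 2, 4]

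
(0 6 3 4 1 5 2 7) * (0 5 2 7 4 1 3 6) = (1 2 4 3)(5 7)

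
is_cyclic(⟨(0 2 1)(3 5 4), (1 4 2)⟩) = no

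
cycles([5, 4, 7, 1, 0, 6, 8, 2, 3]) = (0 5 6 8 3 1 4)(2 7)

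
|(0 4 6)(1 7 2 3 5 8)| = 6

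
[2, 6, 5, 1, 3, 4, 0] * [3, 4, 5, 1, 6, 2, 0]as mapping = [0→5, 1→0, 2→2, 3→4, 4→1, 5→6, 6→3]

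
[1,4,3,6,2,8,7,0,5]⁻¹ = [7,0,4,2,1,8,3,6,5]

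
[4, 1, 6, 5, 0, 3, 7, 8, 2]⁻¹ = [4, 1, 8, 5, 0, 3, 2, 6, 7]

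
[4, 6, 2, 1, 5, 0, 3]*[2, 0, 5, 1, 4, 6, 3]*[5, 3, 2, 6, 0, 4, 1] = [0, 6, 4, 5, 1, 2, 3]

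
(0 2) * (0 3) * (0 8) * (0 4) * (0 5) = (0 2 3 8 4 5) 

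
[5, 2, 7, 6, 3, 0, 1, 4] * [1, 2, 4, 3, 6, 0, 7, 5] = [0, 4, 5, 7, 3, 1, 2, 6]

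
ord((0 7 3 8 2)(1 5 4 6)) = 20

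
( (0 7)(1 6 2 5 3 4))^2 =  (1 2 3)(4 6 5)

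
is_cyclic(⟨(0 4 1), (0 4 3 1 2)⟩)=no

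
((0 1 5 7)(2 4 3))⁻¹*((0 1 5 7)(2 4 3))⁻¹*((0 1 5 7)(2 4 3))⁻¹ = (0 1 5 7)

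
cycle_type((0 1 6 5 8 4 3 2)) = 8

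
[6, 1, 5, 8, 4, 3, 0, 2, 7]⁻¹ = [6, 1, 7, 5, 4, 2, 0, 8, 3]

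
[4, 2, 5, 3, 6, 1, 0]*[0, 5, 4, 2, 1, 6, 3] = [1, 4, 6, 2, 3, 5, 0]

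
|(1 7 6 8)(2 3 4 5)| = 4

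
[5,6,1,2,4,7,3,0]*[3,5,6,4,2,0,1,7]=[0,1,5,6,2,7,4,3]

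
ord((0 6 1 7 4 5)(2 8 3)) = 6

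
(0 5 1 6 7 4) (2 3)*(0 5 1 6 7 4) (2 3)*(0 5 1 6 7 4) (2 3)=(0 6) (1 4) (2 3) (5 7) 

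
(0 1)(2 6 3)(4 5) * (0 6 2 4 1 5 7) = (0 5 1 6 3 4 7)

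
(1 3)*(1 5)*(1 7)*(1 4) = (1 3 5 7 4)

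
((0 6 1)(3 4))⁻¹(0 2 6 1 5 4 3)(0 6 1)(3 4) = (0 5 3 4 6 2 1)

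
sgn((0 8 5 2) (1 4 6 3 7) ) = -1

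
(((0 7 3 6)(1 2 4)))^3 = (0 6 3 7)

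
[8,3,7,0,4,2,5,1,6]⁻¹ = [3,7,5,1,4,6,8,2,0]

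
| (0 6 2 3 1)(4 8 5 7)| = 20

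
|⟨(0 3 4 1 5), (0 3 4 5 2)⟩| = 360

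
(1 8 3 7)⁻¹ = (1 7 3 8)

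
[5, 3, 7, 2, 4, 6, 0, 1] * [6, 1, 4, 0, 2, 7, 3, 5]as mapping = [0→7, 1→0, 2→5, 3→4, 4→2, 5→3, 6→6, 7→1]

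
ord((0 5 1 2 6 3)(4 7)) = 6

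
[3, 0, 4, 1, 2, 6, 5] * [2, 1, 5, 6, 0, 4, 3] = [6, 2, 0, 1, 5, 3, 4]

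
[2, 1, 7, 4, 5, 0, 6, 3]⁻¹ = [5, 1, 0, 7, 3, 4, 6, 2]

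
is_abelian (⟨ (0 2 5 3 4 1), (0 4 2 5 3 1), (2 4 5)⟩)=no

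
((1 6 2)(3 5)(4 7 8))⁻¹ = (1 2 6)(3 5)(4 8 7)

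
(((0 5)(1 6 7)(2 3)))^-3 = (0 5)(2 3)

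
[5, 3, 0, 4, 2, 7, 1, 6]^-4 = [1, 0, 6, 5, 7, 3, 2, 4]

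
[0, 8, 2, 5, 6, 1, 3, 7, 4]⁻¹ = [0, 5, 2, 6, 8, 3, 4, 7, 1]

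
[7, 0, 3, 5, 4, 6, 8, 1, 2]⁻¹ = [1, 7, 8, 2, 4, 3, 5, 0, 6]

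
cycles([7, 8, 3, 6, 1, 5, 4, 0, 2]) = (0 7)(1 8 2 3 6 4)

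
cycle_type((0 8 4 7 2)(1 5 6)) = 3.5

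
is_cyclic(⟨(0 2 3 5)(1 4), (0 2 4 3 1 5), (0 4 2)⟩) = no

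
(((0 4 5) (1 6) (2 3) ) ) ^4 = (0 4 5) 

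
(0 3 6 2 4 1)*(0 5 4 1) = (0 3 6 2 1 5 4)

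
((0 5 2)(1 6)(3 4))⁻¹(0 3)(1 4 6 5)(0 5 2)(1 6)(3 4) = (1 2 6 3)(4 5)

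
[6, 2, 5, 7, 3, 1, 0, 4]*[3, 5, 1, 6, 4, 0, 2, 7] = [2, 1, 0, 7, 6, 5, 3, 4]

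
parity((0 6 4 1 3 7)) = odd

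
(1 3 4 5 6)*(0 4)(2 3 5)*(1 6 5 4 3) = (0 3)(1 4 2)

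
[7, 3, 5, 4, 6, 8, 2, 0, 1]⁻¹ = [7, 8, 6, 1, 3, 2, 4, 0, 5]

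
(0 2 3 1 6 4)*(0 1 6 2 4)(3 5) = (0 4 1 2 5 3 6)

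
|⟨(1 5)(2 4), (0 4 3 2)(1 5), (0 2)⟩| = 48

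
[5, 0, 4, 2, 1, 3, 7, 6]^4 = [4, 2, 5, 0, 3, 1, 6, 7]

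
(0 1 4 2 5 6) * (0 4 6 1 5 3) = (0 5 1 6 4 2 3)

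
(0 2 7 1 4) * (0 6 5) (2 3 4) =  (0 3 4 6 5) (1 2 7) 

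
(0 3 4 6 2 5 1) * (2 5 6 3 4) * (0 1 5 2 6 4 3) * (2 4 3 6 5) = (0 6 4)(2 3 5)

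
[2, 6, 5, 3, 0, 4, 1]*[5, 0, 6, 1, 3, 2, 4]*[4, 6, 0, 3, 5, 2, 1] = [1, 5, 0, 6, 2, 3, 4]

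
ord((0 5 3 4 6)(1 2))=10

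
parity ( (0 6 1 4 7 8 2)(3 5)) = odd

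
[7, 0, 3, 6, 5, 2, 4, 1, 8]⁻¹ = [1, 7, 5, 2, 6, 4, 3, 0, 8]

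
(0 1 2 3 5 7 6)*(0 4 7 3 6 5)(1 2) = (0 2 6 4 7 5 3)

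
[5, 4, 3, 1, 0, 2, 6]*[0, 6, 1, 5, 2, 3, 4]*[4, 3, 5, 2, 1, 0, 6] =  [2, 5, 0, 6, 4, 3, 1]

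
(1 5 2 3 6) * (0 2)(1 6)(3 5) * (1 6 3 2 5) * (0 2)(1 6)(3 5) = (0 3 1)(2 6 5)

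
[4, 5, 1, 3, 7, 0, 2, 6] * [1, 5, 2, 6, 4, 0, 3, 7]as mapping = [0→4, 1→0, 2→5, 3→6, 4→7, 5→1, 6→2, 7→3]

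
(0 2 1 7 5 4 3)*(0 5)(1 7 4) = (0 2 7)(1 4 3 5)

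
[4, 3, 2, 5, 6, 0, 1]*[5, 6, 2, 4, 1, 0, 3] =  [1, 4, 2, 0, 3, 5, 6]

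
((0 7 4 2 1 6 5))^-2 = (0 6 2 7 5 1 4)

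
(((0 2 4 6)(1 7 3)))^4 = (1 7 3)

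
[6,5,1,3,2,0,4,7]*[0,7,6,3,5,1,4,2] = [4,1,7,3,6,0,5,2]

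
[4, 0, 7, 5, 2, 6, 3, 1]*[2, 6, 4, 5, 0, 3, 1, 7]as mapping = [0→0, 1→2, 2→7, 3→3, 4→4, 5→1, 6→5, 7→6]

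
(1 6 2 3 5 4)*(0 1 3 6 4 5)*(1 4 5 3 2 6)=(0 4 2 1 5 3)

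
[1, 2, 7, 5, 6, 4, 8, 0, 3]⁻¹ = [7, 0, 1, 8, 5, 3, 4, 2, 6]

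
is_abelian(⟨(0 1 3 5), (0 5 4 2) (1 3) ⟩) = no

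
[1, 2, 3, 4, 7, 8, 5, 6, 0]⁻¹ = [8, 0, 1, 2, 3, 6, 7, 4, 5]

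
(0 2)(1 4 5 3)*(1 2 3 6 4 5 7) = (0 3 2)(1 5 6 4 7)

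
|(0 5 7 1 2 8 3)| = 7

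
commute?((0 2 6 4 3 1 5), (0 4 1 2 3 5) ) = no:(0 2 6 4 3 1 5) * (0 4 1 2 3 5) = (0 3 2 6 1) (4 5), (0 4 1 2 3 5) * (0 2 6 4 3 1 5) = (0 3) (1 6 4 5 2) 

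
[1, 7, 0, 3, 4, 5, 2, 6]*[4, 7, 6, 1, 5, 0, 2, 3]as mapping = [0→7, 1→3, 2→4, 3→1, 4→5, 5→0, 6→6, 7→2]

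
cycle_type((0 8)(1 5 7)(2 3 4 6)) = 2.3.4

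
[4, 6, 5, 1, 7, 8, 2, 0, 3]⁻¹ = [7, 3, 6, 8, 0, 2, 1, 4, 5]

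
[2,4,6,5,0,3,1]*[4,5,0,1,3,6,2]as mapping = [0→0,1→3,2→2,3→6,4→4,5→1,6→5]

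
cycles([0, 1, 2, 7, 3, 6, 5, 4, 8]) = (3 7 4)(5 6)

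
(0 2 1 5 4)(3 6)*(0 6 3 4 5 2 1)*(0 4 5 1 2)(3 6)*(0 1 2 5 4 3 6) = (0 5 2 3)(4 6)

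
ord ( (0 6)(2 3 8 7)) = 4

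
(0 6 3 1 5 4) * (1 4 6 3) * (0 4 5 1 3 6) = (0 6 3 5)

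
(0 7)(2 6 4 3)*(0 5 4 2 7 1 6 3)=(0 1 6 2 3 7 5 4)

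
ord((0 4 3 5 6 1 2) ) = 7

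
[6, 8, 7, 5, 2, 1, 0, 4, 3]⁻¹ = [6, 5, 4, 8, 7, 3, 0, 2, 1]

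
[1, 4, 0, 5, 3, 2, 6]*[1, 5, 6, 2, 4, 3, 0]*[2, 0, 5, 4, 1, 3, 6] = [3, 1, 0, 4, 5, 6, 2]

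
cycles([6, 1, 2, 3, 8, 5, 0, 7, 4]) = (0 6)(4 8)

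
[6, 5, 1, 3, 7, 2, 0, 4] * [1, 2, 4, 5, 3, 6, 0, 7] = [0, 6, 2, 5, 7, 4, 1, 3]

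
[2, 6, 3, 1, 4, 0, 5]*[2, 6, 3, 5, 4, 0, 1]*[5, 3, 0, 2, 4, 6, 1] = [2, 3, 6, 1, 4, 0, 5]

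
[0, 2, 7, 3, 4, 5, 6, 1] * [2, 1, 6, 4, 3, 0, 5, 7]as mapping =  [0→2, 1→6, 2→7, 3→4, 4→3, 5→0, 6→5, 7→1]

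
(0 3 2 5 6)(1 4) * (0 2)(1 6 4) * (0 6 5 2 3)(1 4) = (1 4 5)(3 6)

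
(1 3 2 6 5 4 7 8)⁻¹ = (1 8 7 4 5 6 2 3)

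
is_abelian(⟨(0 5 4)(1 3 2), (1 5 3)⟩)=no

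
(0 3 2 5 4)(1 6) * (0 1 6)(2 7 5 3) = (0 2 3 7 5 4 1)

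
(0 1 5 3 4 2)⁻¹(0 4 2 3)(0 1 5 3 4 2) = (0 4 1 2)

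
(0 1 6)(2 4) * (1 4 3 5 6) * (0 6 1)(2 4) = (0 2 3 5 1)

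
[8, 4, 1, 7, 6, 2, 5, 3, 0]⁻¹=[8, 2, 5, 7, 1, 6, 4, 3, 0]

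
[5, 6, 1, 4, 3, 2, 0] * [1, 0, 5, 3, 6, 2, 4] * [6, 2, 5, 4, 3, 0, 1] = [5, 3, 6, 1, 4, 0, 2]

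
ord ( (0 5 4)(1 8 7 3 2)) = 15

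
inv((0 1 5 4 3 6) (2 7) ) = (0 6 3 4 5 1) (2 7) 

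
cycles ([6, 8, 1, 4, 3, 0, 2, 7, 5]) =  (0 6 2 1 8 5)(3 4)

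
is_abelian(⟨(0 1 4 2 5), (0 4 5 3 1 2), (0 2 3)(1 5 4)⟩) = no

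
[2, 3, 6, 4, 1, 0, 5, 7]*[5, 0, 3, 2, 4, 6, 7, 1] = [3, 2, 7, 4, 0, 5, 6, 1]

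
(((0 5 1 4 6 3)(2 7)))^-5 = (0 5 1 4 6 3)(2 7)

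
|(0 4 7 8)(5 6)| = 4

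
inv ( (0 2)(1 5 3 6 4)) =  (0 2)(1 4 6 3 5)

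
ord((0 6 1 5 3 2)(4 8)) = 6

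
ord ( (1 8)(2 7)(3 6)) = 2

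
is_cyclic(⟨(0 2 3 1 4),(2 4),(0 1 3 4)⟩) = no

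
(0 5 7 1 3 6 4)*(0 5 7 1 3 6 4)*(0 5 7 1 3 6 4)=(0 1 4 7 6 5 3)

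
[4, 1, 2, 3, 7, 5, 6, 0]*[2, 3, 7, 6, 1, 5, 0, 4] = [1, 3, 7, 6, 4, 5, 0, 2]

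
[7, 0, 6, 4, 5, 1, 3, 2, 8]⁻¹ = [1, 5, 7, 6, 3, 4, 2, 0, 8]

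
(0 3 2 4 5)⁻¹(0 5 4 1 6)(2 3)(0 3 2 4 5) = (0 5 1 6 3)(2 4)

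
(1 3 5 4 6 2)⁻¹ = (1 2 6 4 5 3)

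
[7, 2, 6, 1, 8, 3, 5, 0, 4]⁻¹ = [7, 3, 1, 5, 8, 6, 2, 0, 4]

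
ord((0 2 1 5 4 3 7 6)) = 8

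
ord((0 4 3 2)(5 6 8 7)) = 4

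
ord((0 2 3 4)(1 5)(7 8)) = 4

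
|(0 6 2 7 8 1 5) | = 7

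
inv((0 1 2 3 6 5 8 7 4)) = (0 4 7 8 5 6 3 2 1)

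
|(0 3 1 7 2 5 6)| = 7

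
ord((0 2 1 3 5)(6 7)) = 10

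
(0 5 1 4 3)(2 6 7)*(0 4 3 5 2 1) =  (0 2 6 7 1 3 4 5)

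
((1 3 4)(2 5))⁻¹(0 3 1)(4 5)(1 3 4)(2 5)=(0 4 3)(1 2)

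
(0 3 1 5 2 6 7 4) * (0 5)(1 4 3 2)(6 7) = (0 2 7 3 4 5 1)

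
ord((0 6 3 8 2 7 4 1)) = 8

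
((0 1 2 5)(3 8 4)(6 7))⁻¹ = (0 5 2 1)(3 4 8)(6 7)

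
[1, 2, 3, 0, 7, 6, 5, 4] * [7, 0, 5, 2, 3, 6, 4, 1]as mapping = [0→0, 1→5, 2→2, 3→7, 4→1, 5→4, 6→6, 7→3]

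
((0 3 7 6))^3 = (0 6 7 3)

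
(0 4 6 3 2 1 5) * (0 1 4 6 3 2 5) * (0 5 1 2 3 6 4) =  (0 4 6 3 1 5 2)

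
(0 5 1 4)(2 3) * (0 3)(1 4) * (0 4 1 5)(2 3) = (1 5)(2 4)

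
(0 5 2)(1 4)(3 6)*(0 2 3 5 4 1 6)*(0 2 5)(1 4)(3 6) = (0 1 4 3 2 5 6)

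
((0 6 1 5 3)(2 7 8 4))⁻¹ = (0 3 5 1 6)(2 4 8 7)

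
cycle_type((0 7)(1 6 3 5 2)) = 2.5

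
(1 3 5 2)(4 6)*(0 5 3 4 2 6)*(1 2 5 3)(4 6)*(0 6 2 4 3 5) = (0 5 3 1 2 4 6)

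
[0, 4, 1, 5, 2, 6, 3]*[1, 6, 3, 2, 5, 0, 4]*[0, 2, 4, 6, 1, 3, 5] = [2, 3, 5, 0, 6, 1, 4]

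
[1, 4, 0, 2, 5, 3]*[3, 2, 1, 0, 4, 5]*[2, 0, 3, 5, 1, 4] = [3, 1, 5, 0, 4, 2]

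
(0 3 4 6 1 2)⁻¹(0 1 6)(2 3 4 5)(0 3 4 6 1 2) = (0 4 6 5)(1 3 2)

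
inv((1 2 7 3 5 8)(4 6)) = (1 8 5 3 7 2)(4 6)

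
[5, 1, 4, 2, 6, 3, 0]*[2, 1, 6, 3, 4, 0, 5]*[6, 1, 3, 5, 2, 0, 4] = [6, 1, 2, 4, 0, 5, 3]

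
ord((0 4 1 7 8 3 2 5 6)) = 9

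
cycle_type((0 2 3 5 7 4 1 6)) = 8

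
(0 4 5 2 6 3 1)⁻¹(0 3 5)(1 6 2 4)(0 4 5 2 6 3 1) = (0 3 6 5)(1 2 4)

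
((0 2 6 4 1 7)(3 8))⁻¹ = (0 7 1 4 6 2)(3 8)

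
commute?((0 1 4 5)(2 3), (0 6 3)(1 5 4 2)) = no:(0 1 4 5)(2 3)*(0 6 3)(1 5 4 2) = (0 5 6 3 1 2), (0 6 3)(1 5 4 2)*(0 1 4 5)(2 3) = (0 6 2 4 3 1)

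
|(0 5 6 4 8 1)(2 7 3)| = 6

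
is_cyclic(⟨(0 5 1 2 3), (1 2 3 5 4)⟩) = no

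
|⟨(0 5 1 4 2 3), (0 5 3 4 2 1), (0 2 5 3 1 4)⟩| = 720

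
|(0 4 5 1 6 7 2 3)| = 8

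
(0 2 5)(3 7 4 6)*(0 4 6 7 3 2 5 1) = (0 5 4 7 6 2 1)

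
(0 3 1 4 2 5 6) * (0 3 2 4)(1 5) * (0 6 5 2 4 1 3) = (0 4 1 6)(2 3)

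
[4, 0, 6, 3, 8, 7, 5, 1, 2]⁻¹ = [1, 7, 8, 3, 0, 6, 2, 5, 4]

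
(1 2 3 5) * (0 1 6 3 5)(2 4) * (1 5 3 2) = (0 5 6 2 3)(1 4)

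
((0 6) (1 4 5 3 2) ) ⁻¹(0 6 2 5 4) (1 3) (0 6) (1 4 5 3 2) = (0 1 3 5 6) (2 4) 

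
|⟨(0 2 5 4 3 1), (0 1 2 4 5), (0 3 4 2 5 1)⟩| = 120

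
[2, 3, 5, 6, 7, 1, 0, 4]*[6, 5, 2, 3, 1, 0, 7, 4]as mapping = [0→2, 1→3, 2→0, 3→7, 4→4, 5→5, 6→6, 7→1]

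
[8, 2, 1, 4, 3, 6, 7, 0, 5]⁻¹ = [7, 2, 1, 4, 3, 8, 5, 6, 0]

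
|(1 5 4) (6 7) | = 6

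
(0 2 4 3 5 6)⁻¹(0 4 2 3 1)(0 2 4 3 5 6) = (1 2 3 4 5)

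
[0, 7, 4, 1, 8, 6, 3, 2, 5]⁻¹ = [0, 3, 7, 6, 2, 8, 5, 1, 4]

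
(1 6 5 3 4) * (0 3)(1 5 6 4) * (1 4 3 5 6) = (0 5)(1 3 4 6)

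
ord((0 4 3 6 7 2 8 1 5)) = 9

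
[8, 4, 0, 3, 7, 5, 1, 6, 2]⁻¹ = [2, 6, 8, 3, 1, 5, 7, 4, 0]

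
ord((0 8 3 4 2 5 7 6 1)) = 9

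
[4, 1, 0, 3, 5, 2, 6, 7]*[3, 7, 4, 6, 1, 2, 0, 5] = [1, 7, 3, 6, 2, 4, 0, 5]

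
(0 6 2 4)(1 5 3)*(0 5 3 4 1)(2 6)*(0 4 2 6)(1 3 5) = (0 6)(1 5 2 3 4)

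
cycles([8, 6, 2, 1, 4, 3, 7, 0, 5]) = (0 8 5 3 1 6 7)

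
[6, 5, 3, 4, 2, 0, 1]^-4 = [0, 1, 4, 2, 3, 5, 6]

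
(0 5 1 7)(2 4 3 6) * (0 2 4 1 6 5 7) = (0 7 2 1)(3 5 6 4)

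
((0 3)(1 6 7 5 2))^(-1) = (0 3)(1 2 5 7 6)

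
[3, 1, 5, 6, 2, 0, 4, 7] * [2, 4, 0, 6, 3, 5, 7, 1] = [6, 4, 5, 7, 0, 2, 3, 1]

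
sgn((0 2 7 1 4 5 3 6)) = -1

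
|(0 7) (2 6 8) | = 6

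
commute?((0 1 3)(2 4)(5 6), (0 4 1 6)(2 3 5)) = no:(0 1 3)(2 4)(5 6) * (0 4 1 6)(2 3 5) = (0 6 2 1 5)(3 4), (0 4 1 6)(2 3 5) * (0 1 3)(2 4)(5 6) = (0 2)(1 5 4 3 6)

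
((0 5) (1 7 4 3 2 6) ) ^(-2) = (1 2 4) (3 7 6) 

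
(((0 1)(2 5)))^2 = ()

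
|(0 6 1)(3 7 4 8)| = 12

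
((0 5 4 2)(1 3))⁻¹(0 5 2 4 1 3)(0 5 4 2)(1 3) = (0 2 3 1 5 4)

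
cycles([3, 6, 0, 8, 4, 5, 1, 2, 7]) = (0 3 8 7 2)(1 6)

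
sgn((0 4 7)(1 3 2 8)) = -1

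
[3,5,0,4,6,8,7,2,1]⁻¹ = [2,8,7,0,3,1,4,6,5]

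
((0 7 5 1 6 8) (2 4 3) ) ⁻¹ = (0 8 6 1 5 7) (2 3 4) 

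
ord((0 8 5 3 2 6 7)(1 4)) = 14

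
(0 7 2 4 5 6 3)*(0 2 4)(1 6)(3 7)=(0 3 2)(1 6 7 4 5)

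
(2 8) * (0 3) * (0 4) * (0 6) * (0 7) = (0 3 4 6 7)(2 8)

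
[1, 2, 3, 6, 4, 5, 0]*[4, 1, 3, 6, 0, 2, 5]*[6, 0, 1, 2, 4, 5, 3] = [0, 2, 3, 5, 6, 1, 4]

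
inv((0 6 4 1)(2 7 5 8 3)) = (0 1 4 6)(2 3 8 5 7)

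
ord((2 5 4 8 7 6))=6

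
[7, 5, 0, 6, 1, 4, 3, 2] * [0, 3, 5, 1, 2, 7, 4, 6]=[6, 7, 0, 4, 3, 2, 1, 5]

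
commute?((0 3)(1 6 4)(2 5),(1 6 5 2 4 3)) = no:(0 3)(1 6 4)(2 5)*(1 6 5 2 4 3) = (0 1 5 4 6 3),(1 6 5 2 4 3)*(0 3)(1 6 4)(2 5) = (0 3 6 2 1 4)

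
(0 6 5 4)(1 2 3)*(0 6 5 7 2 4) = (0 5)(1 4 6 7 2 3)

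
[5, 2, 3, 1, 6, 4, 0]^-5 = [6, 2, 3, 1, 5, 0, 4]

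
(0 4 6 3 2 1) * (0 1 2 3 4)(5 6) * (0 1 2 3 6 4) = (0 1 2 3 6)(4 5)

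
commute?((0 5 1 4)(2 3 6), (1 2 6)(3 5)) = no:(0 5 1 4)(2 3 6) * (1 2 6)(3 5) = (0 3 1 4)(2 5), (1 2 6)(3 5) * (0 5 1 4)(2 3 6) = (0 5 6 4)(1 3)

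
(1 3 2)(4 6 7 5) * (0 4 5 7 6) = (0 4)(1 3 2)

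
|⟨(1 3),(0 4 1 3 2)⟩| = 120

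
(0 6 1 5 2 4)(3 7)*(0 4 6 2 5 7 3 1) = (0 2 6)(1 7)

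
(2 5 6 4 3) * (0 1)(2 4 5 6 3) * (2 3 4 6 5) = (0 1)(2 5 4 3 6)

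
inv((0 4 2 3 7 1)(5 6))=(0 1 7 3 2 4)(5 6)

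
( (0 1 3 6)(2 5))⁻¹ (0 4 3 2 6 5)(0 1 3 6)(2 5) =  (0 2 1 4 6 5)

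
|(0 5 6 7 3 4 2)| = 7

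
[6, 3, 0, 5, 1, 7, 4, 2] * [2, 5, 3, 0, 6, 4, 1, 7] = [1, 0, 2, 4, 5, 7, 6, 3]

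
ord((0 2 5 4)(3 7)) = 4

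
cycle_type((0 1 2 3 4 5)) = 6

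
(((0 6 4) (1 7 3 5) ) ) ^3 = (1 5 3 7) 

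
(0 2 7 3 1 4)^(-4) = (0 7 1)(2 3 4)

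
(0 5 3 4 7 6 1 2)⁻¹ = (0 2 1 6 7 4 3 5)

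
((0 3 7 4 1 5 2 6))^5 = (0 5 7 6 1 3 2 4)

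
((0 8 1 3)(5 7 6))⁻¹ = (0 3 1 8)(5 6 7)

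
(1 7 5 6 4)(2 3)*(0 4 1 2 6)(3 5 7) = (0 4 2 5)(1 3 6)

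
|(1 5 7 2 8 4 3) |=7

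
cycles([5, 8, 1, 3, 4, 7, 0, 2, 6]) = (0 5 7 2 1 8 6)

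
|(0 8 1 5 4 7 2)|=7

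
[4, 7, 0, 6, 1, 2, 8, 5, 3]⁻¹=[2, 4, 5, 8, 0, 7, 3, 1, 6]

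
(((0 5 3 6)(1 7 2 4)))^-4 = ()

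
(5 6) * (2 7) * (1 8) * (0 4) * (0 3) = (0 4 3)(1 8)(2 7)(5 6)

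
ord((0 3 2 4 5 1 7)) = 7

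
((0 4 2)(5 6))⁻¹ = (0 2 4)(5 6)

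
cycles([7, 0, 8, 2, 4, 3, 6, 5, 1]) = (0 7 5 3 2 8 1)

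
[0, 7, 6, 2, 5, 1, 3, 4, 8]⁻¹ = [0, 5, 3, 6, 7, 4, 2, 1, 8]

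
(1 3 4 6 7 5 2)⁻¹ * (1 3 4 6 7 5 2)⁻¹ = (1 5 6 3 2 7 4)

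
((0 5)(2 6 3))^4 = (2 6 3)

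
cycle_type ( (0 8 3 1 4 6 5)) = 7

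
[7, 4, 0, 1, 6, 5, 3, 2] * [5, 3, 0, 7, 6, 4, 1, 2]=[2, 6, 5, 3, 1, 4, 7, 0]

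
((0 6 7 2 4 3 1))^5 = (0 3 2 6 1 4 7)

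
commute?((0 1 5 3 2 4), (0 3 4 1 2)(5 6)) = no:(0 1 5 3 2 4)*(0 3 4 1 2)(5 6) = (0 2 1 6 5 4 3), (0 3 4 1 2)(5 6)*(0 1 5 3 2 4) = (0 2 1 4 5 6 3)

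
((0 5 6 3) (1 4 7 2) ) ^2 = (0 6) (1 7) (2 4) (3 5) 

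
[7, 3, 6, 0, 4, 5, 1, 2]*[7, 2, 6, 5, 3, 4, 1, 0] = [0, 5, 1, 7, 3, 4, 2, 6]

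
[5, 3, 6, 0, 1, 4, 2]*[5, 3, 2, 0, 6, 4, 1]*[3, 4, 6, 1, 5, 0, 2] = [5, 3, 4, 0, 1, 2, 6]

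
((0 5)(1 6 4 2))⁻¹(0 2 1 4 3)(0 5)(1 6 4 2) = (1 6 2 3 5)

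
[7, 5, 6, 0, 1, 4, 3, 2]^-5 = [0, 5, 2, 3, 1, 4, 6, 7]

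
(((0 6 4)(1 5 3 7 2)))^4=(0 6 4)(1 2 7 3 5)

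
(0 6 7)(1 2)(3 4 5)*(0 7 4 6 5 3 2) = (0 5 2 1)(3 6 4)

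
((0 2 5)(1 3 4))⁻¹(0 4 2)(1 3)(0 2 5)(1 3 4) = (1 5 2)(3 4)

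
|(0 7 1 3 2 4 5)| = 7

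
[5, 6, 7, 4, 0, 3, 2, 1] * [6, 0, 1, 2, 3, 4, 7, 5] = [4, 7, 5, 3, 6, 2, 1, 0]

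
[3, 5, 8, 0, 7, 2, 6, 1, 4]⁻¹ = [3, 7, 5, 0, 8, 1, 6, 4, 2]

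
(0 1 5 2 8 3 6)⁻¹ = (0 6 3 8 2 5 1)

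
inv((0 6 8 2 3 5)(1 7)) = (0 5 3 2 8 6)(1 7)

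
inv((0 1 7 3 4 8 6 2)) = (0 2 6 8 4 3 7 1)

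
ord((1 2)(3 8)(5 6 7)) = 6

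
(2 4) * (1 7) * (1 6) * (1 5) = (1 7 6 5)(2 4)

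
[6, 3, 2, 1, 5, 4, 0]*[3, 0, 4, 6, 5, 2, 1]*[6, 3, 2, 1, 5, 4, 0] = [3, 0, 5, 6, 2, 4, 1]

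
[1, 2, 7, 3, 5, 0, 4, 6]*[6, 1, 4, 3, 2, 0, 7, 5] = [1, 4, 5, 3, 0, 6, 2, 7]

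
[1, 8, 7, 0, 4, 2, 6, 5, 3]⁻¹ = [3, 0, 5, 8, 4, 7, 6, 2, 1]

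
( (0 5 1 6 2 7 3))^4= (0 2 5 7 1 3 6)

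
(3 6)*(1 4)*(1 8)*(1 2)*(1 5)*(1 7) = (1 4 8 2 5 7)(3 6)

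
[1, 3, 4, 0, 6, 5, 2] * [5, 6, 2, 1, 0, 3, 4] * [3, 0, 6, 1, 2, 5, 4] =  [4, 0, 3, 5, 2, 1, 6]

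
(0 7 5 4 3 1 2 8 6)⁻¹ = (0 6 8 2 1 3 4 5 7)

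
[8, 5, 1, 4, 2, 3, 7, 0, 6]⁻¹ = [7, 2, 4, 5, 3, 1, 8, 6, 0]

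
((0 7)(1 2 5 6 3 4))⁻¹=(0 7)(1 4 3 6 5 2)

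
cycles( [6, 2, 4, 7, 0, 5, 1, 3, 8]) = (0 6 1 2 4)(3 7)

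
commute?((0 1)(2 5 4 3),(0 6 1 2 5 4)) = no:(0 1)(2 5 4 3) * (0 6 1 2 5 4) = (0 2 4 3 5)(1 6),(0 6 1 2 5 4) * (0 1)(2 5 4 3) = (0 6)(1 5 3 2 4)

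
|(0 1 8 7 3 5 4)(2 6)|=14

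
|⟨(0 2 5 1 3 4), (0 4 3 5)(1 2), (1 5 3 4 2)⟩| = 720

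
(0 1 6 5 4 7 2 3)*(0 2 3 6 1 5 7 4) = (0 5)(2 6 7 3)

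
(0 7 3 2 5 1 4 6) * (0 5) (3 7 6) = (0 6 5 1 4 3 2) 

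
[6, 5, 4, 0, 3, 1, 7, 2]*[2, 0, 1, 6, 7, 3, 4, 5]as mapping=[0→4, 1→3, 2→7, 3→2, 4→6, 5→0, 6→5, 7→1]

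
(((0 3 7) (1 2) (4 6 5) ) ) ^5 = (0 7 3) (1 2) (4 5 6) 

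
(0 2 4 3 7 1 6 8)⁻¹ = (0 8 6 1 7 3 4 2)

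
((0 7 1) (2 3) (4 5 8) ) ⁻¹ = (0 1 7) (2 3) (4 8 5) 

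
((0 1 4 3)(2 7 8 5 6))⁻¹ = (0 3 4 1)(2 6 5 8 7)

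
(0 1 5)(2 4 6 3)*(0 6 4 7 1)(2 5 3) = (1 3 5 6 2 7)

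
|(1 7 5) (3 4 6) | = 3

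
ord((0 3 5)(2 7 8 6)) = 12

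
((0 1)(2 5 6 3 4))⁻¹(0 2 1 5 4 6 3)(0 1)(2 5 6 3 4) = (0 6 2 3 4 1 5)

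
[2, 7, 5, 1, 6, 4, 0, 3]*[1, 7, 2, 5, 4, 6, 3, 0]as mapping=[0→2, 1→0, 2→6, 3→7, 4→3, 5→4, 6→1, 7→5]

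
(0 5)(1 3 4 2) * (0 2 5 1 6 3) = (0 1)(2 6 3 4 5)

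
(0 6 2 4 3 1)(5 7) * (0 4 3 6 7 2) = (0 7 5 2 3 1 4 6)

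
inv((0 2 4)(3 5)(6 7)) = (0 4 2)(3 5)(6 7)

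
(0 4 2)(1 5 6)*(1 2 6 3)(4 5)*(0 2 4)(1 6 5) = (0 1)(3 6 4 5)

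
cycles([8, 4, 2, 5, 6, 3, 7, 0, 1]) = (0 8 1 4 6 7)(3 5)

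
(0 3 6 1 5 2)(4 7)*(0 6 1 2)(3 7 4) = (0 7 3 1 5)(2 6)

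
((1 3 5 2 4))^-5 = ()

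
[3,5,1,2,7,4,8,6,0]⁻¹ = [8,2,3,0,5,1,7,4,6]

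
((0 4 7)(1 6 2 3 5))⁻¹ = (0 7 4)(1 5 3 2 6)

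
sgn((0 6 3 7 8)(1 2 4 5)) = -1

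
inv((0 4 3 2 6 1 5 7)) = (0 7 5 1 6 2 3 4)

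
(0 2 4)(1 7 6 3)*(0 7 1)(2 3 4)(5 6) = (0 3)(4 7 5 6)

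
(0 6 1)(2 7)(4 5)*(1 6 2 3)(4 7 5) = (0 2 5 7 3 1)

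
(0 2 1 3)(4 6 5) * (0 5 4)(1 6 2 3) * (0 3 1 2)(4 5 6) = (0 1 2 4)(3 6 5)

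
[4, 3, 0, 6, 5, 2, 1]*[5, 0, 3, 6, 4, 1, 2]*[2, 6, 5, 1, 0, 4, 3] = [0, 3, 4, 5, 6, 1, 2]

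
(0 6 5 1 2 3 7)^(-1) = (0 7 3 2 1 5 6)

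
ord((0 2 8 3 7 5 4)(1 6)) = 14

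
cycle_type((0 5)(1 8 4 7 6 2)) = 2.6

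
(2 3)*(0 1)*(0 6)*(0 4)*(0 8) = (0 1 6 4 8)(2 3)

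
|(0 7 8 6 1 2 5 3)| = 8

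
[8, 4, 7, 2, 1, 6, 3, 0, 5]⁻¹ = [7, 4, 3, 6, 1, 8, 5, 2, 0]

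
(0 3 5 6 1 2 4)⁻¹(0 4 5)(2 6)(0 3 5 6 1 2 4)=(0 6 3)(1 4)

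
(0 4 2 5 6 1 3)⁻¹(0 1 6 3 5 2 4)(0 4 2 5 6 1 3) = (0 6 5 2 4 3 1)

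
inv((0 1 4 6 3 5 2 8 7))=(0 7 8 2 5 3 6 4 1)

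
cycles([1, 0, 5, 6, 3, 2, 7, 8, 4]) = (0 1)(2 5)(3 6 7 8 4)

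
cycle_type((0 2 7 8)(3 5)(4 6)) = 2^2.4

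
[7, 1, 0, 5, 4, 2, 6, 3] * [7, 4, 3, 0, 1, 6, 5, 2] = [2, 4, 7, 6, 1, 3, 5, 0]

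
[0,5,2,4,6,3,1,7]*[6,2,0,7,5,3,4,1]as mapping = [0→6,1→3,2→0,3→5,4→4,5→7,6→2,7→1]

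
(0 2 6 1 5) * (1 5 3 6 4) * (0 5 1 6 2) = (1 3 2 4 6)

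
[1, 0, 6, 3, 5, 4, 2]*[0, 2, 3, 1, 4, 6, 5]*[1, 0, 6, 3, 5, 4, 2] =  [6, 1, 4, 0, 2, 5, 3]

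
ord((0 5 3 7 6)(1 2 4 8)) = 20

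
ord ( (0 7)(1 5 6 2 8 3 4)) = 14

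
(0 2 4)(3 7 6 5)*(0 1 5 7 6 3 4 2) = (1 5 4)(3 6 7)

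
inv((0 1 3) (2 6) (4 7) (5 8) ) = (0 3 1) (2 6) (4 7) (5 8) 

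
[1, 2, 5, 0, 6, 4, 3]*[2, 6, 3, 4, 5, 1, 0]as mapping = [0→6, 1→3, 2→1, 3→2, 4→0, 5→5, 6→4]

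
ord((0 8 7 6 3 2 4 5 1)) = 9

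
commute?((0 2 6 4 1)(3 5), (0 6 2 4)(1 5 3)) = no:(0 2 6 4 1)(3 5)*(0 6 2 4)(1 5 3) = (0 4 5 1 6), (0 6 2 4)(1 5 3)*(0 2 6 4 1)(3 5) = (0 4 2 1 3)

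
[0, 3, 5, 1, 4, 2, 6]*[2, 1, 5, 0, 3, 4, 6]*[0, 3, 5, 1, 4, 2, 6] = [5, 0, 4, 3, 1, 2, 6]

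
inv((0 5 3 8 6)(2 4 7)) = (0 6 8 3 5)(2 7 4)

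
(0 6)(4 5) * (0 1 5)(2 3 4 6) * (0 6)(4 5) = (0 2 3 5)(1 4 6)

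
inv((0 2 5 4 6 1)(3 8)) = (0 1 6 4 5 2)(3 8)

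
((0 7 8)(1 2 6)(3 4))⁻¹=(0 8 7)(1 6 2)(3 4)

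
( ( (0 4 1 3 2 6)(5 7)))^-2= (0 2 1)(3 4 6)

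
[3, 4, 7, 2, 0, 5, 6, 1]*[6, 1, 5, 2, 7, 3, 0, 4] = [2, 7, 4, 5, 6, 3, 0, 1]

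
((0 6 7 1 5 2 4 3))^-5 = (0 1 4 6 5 3 7 2)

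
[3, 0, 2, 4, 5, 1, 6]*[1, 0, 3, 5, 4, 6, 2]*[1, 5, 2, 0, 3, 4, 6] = [4, 5, 0, 3, 6, 1, 2]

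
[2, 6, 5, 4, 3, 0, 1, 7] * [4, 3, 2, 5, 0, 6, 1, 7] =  [2, 1, 6, 0, 5, 4, 3, 7]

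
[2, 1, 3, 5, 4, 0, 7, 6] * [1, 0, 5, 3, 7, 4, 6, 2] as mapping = [0→5, 1→0, 2→3, 3→4, 4→7, 5→1, 6→2, 7→6] 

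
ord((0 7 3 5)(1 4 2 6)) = 4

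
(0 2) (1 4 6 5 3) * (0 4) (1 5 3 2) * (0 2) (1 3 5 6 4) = (0 3 6 5) (1 2) 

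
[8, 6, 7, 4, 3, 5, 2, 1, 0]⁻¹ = [8, 7, 6, 4, 3, 5, 1, 2, 0]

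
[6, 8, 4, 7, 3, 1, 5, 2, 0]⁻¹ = [8, 5, 7, 4, 2, 6, 0, 3, 1]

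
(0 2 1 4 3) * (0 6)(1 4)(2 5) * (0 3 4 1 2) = (0 5)(1 2)(3 6)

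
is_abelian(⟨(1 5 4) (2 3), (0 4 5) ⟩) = no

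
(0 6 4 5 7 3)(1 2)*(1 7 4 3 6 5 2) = (0 5 4 2 7 6 3)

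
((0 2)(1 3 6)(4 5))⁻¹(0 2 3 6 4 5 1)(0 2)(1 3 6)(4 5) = (0 6 1 5 4 3 2)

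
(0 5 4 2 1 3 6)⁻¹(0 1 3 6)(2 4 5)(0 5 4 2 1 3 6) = (0 5 3 6)(1 2 4)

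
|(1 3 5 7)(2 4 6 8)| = 4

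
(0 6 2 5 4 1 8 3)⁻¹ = (0 3 8 1 4 5 2 6)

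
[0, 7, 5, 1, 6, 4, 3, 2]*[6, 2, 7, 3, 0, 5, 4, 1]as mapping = [0→6, 1→1, 2→5, 3→2, 4→4, 5→0, 6→3, 7→7]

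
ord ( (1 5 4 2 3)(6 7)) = 10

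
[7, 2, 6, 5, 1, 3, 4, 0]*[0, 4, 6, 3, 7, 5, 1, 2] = [2, 6, 1, 5, 4, 3, 7, 0]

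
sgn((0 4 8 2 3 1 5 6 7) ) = 1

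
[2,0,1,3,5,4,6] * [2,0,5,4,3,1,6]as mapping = [0→5,1→2,2→0,3→4,4→1,5→3,6→6]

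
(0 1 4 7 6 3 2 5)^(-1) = (0 5 2 3 6 7 4 1)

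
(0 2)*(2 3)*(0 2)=(0 3)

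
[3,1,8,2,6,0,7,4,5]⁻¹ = [5,1,3,0,7,8,4,6,2]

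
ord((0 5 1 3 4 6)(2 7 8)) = 6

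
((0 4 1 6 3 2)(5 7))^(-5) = (0 4 1 6 3 2)(5 7)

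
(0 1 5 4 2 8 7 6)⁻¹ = (0 6 7 8 2 4 5 1)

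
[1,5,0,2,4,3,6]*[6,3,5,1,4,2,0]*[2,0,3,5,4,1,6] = [5,3,6,1,4,0,2]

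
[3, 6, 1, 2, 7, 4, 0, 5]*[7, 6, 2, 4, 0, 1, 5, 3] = [4, 5, 6, 2, 3, 0, 7, 1]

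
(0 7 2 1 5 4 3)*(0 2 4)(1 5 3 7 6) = (0 6 1 3 2 5)(4 7)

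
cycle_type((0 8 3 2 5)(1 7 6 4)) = 4.5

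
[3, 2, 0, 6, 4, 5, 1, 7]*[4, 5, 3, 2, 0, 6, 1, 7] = [2, 3, 4, 1, 0, 6, 5, 7]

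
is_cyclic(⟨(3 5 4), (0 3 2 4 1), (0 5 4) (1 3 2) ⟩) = no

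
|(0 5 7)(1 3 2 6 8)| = 15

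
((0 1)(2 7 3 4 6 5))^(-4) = (2 3 6)(4 5 7)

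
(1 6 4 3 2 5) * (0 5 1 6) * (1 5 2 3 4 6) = (0 2 5 1) 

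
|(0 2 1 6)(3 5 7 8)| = 4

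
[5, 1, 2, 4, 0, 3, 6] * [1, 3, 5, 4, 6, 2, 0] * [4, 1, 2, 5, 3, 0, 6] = [2, 5, 0, 6, 1, 3, 4]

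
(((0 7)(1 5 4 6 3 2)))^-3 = (0 7)(1 6)(2 4)(3 5)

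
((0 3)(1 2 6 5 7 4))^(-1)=(0 3)(1 4 7 5 6 2)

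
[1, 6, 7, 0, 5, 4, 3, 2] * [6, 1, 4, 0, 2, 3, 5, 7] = [1, 5, 7, 6, 3, 2, 0, 4]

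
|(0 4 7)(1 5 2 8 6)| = 15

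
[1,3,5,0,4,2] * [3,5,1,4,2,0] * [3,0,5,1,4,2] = [2,4,3,1,5,0]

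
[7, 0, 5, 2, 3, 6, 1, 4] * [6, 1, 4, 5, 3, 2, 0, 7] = [7, 6, 2, 4, 5, 0, 1, 3]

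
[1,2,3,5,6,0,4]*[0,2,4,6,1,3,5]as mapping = [0→2,1→4,2→6,3→3,4→5,5→0,6→1]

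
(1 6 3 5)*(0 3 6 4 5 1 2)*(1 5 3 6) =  (0 6 1 4 3 5 2)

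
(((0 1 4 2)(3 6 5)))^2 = (0 4)(1 2)(3 5 6)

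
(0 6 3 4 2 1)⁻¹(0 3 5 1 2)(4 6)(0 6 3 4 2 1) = (0 1 6 4 5)(2 3)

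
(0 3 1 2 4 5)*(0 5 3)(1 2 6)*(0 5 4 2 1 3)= (0 5 4)(1 6 3)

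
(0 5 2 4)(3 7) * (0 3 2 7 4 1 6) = (0 5 7 2 1 6)(3 4)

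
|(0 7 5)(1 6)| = 6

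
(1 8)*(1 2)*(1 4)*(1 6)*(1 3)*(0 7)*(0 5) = (0 7 5)(1 8 2 4 6 3)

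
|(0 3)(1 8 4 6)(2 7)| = 4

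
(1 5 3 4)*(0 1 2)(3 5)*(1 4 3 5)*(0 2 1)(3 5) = (0 4 1 3 5)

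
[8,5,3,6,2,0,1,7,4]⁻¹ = [5,6,4,2,8,1,3,7,0]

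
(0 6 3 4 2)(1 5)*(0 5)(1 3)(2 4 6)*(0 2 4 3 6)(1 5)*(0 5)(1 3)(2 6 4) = (0 2 3 5 4 1 6)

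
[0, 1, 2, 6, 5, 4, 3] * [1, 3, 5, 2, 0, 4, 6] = [1, 3, 5, 6, 4, 0, 2]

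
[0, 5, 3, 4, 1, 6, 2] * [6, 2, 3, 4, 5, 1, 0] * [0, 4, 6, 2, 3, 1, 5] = [5, 4, 3, 1, 6, 0, 2]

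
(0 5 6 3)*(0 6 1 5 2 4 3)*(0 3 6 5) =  (0 2 4 6 3 5 1)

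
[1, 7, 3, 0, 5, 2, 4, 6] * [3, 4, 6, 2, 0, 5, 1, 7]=[4, 7, 2, 3, 5, 6, 0, 1]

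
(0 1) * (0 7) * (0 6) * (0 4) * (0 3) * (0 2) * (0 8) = (0 1 7 6 4 3 2 8)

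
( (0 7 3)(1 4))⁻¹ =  (0 3 7)(1 4)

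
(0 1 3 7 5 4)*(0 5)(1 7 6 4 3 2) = (0 7)(1 2)(3 6 4 5)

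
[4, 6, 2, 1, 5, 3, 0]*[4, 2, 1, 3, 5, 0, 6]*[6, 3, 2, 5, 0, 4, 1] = [4, 1, 3, 2, 6, 5, 0]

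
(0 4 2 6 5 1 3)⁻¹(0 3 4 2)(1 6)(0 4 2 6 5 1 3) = (0 2 6 4)(3 5)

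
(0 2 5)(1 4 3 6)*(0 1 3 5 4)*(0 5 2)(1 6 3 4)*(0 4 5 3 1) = (0 4 2)(1 3)(5 6)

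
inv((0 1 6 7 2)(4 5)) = (0 2 7 6 1)(4 5)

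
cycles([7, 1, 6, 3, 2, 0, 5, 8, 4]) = (0 7 8 4 2 6 5)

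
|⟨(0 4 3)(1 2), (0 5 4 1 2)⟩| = 720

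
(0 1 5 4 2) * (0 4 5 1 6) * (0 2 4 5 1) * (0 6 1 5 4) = (0 1 6 2 4)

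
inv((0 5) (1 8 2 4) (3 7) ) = (0 5) (1 4 2 8) (3 7) 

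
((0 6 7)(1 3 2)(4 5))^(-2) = (0 6 7)(1 3 2)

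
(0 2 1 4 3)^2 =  (0 1 3 2 4)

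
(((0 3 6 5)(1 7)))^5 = (0 3 6 5)(1 7)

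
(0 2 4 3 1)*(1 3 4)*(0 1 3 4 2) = (2 3 4)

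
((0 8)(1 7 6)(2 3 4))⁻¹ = (0 8)(1 6 7)(2 4 3)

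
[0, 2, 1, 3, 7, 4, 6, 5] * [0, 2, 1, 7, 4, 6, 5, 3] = [0, 1, 2, 7, 3, 4, 5, 6]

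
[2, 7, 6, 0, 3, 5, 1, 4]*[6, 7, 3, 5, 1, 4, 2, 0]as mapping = [0→3, 1→0, 2→2, 3→6, 4→5, 5→4, 6→7, 7→1]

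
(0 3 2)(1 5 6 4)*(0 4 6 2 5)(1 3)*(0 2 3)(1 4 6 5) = (0 4)(1 2 6 5 3)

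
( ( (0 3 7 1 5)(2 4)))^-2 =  (0 1 3 5 7)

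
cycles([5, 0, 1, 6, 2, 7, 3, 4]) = (0 5 7 4 2 1)(3 6)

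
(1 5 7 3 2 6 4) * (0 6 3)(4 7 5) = (0 6 7)(1 4)(2 3)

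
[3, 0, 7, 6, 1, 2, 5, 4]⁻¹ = [1, 4, 5, 0, 7, 6, 3, 2]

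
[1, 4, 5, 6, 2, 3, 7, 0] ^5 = [3, 6, 0, 4, 7, 1, 2, 5] 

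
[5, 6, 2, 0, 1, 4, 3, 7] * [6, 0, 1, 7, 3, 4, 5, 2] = [4, 5, 1, 6, 0, 3, 7, 2]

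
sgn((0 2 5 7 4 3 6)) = 1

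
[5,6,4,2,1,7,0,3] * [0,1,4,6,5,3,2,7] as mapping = [0→3,1→2,2→5,3→4,4→1,5→7,6→0,7→6] 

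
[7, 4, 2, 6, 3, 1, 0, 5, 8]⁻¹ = [6, 5, 2, 4, 1, 7, 3, 0, 8]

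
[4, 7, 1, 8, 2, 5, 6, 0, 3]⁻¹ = [7, 2, 4, 8, 0, 5, 6, 1, 3]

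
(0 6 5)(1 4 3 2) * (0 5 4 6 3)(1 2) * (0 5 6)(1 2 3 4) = (0 4 5 6 1)(2 3)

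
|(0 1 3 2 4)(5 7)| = 10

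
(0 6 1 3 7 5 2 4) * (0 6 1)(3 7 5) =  (0 1 7 3 5 2 4 6)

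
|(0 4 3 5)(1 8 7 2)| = 4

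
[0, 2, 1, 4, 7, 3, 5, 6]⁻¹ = [0, 2, 1, 5, 3, 6, 7, 4]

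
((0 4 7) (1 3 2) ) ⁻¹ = (0 7 4) (1 2 3) 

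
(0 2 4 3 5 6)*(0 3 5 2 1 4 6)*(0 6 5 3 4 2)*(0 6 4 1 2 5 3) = (0 2 3 6 1 5 4) 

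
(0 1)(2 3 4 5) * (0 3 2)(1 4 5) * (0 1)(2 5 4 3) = (0 3 4)(1 2 5)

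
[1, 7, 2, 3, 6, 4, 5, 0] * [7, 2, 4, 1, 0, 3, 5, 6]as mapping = [0→2, 1→6, 2→4, 3→1, 4→5, 5→0, 6→3, 7→7]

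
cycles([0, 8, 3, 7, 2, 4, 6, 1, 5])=(1 8 5 4 2 3 7)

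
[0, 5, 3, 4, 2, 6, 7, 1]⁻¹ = [0, 7, 4, 2, 3, 1, 5, 6]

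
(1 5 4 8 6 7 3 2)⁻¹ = (1 2 3 7 6 8 4 5)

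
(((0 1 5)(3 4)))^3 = (3 4)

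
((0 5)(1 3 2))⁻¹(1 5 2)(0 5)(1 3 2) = (0 1 3)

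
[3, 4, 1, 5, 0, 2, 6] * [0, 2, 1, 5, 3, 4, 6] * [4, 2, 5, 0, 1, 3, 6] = [3, 0, 5, 1, 4, 2, 6]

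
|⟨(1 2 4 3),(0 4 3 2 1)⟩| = 20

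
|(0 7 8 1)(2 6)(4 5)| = 4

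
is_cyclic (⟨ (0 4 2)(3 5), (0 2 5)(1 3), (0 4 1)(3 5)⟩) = no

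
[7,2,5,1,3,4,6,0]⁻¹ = [7,3,1,4,5,2,6,0]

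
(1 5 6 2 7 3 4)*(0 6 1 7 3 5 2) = (0 6)(1 2 3 4 7 5)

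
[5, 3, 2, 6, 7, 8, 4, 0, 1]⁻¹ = [7, 8, 2, 1, 6, 0, 3, 4, 5]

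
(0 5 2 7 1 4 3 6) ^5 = (0 4 2 6 1 5 3 7) 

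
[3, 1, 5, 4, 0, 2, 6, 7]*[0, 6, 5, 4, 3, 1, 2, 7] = [4, 6, 1, 3, 0, 5, 2, 7]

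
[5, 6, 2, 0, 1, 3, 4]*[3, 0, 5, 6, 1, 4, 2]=[4, 2, 5, 3, 0, 6, 1]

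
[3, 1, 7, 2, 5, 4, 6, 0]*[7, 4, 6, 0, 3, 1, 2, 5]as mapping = [0→0, 1→4, 2→5, 3→6, 4→1, 5→3, 6→2, 7→7]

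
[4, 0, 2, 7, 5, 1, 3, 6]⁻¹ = [1, 5, 2, 6, 0, 4, 7, 3]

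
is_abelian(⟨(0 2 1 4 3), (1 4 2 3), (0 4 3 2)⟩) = no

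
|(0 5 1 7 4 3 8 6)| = 8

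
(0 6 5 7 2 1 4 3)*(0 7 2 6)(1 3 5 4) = (2 3 7 6 4 5)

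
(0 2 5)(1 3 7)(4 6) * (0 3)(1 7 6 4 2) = (0 1)(2 5 3 6)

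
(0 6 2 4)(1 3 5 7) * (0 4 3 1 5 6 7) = (0 7 5)(2 3 6)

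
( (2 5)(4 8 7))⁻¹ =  (2 5)(4 7 8)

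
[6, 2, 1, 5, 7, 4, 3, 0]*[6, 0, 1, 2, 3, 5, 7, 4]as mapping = [0→7, 1→1, 2→0, 3→5, 4→4, 5→3, 6→2, 7→6]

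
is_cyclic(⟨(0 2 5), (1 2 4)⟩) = no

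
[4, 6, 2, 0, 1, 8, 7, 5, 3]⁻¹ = [3, 4, 2, 8, 0, 7, 1, 6, 5]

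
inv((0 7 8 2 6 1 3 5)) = (0 5 3 1 6 2 8 7)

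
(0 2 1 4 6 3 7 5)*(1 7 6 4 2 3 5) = (0 3 6 5)(1 2 7)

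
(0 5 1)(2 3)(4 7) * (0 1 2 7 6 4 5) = (2 3 7 5)(4 6)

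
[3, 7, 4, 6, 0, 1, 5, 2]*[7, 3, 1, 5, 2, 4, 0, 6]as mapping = [0→5, 1→6, 2→2, 3→0, 4→7, 5→3, 6→4, 7→1]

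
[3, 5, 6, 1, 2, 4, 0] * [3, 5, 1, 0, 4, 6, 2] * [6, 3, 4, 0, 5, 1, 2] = [6, 2, 4, 1, 3, 5, 0]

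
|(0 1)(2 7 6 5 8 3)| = 6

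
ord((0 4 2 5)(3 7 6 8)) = 4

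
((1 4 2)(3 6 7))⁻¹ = (1 2 4)(3 7 6)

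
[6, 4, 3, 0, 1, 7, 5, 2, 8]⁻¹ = [3, 4, 7, 2, 1, 6, 0, 5, 8]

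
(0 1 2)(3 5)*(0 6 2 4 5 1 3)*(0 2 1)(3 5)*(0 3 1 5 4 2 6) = (0 4 1 2)(5 6)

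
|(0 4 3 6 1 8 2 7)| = 8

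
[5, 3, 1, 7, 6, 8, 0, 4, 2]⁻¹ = [6, 2, 8, 1, 7, 0, 4, 3, 5]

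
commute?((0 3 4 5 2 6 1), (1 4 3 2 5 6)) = no:(0 3 4 5 2 6 1)*(1 4 3 2 5 6) = (0 2 1)(4 6), (1 4 3 2 5 6)*(0 3 4 5 2 6 1) = (0 3 6)(1 5)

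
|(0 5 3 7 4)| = 5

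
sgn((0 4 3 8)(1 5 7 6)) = 1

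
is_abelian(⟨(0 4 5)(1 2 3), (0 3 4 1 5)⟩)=no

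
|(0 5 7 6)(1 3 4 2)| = 4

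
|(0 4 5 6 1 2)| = 6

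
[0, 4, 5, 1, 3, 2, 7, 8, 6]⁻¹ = [0, 3, 5, 4, 1, 2, 8, 6, 7]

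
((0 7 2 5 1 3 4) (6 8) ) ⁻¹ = (0 4 3 1 5 2 7) (6 8) 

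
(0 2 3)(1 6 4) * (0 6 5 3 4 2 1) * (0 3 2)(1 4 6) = (0 4 3 1 5 2 6)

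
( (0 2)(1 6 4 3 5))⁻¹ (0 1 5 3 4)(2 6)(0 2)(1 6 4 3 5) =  (0 4)(1 5 3 2 6)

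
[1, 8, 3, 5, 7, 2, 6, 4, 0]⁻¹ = [8, 0, 5, 2, 7, 3, 6, 4, 1]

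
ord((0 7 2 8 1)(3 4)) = 10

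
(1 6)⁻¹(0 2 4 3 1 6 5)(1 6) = (0 2 4 3 6 1 5)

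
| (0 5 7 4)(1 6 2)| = 12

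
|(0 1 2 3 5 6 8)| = 7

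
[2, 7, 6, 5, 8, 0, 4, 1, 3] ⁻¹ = [5, 7, 0, 8, 6, 3, 2, 1, 4] 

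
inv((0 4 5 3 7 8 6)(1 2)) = (0 6 8 7 3 5 4)(1 2)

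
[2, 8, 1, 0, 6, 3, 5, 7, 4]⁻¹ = [3, 2, 0, 5, 8, 6, 4, 7, 1]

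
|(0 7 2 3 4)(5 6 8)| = 15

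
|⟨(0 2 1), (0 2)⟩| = 6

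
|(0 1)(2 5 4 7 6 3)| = 6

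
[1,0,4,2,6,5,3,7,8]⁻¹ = [1,0,3,6,2,5,4,7,8]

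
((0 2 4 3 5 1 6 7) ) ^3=(0 3 6 2 5 7 4 1) 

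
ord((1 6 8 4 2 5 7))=7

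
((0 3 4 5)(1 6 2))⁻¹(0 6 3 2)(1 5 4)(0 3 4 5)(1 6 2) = (0 5 6)(1 3 2 4)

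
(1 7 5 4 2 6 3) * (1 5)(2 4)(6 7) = (1 6 3 5 2 7)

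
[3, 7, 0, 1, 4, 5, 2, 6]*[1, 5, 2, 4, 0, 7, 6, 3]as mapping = [0→4, 1→3, 2→1, 3→5, 4→0, 5→7, 6→2, 7→6]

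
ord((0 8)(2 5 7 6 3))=10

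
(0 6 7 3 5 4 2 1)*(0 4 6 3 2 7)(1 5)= (0 3 1 4 7 2 5 6)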